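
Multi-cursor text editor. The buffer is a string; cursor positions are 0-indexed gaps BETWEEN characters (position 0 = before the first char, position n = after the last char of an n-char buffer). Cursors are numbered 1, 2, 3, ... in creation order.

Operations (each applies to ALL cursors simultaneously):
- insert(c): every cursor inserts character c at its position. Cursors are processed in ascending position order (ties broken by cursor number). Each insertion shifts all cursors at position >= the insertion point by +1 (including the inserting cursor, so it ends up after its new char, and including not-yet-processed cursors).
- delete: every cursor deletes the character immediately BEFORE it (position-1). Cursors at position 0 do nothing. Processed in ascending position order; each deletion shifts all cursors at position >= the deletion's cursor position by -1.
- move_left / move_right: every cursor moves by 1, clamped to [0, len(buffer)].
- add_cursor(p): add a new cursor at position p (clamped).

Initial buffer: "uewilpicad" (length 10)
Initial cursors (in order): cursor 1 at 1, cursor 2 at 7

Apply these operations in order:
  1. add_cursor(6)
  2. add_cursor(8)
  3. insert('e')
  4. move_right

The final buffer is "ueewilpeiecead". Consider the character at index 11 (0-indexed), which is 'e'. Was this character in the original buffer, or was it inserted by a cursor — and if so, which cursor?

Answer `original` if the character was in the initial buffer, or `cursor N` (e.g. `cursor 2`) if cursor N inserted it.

After op 1 (add_cursor(6)): buffer="uewilpicad" (len 10), cursors c1@1 c3@6 c2@7, authorship ..........
After op 2 (add_cursor(8)): buffer="uewilpicad" (len 10), cursors c1@1 c3@6 c2@7 c4@8, authorship ..........
After op 3 (insert('e')): buffer="ueewilpeiecead" (len 14), cursors c1@2 c3@8 c2@10 c4@12, authorship .1.....3.2.4..
After op 4 (move_right): buffer="ueewilpeiecead" (len 14), cursors c1@3 c3@9 c2@11 c4@13, authorship .1.....3.2.4..
Authorship (.=original, N=cursor N): . 1 . . . . . 3 . 2 . 4 . .
Index 11: author = 4

Answer: cursor 4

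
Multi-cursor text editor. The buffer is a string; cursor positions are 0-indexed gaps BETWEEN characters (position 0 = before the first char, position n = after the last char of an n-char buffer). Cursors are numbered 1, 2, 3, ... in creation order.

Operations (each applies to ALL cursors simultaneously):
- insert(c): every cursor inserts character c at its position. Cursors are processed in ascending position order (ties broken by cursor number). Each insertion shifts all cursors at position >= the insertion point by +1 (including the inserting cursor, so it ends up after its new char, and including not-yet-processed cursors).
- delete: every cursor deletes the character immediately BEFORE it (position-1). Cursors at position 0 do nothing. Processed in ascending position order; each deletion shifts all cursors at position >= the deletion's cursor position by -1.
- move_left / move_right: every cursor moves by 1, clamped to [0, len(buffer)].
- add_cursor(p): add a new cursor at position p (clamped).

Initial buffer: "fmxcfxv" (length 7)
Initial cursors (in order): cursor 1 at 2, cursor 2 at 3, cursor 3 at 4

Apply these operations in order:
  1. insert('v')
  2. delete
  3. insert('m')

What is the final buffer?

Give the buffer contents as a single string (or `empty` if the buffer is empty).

After op 1 (insert('v')): buffer="fmvxvcvfxv" (len 10), cursors c1@3 c2@5 c3@7, authorship ..1.2.3...
After op 2 (delete): buffer="fmxcfxv" (len 7), cursors c1@2 c2@3 c3@4, authorship .......
After op 3 (insert('m')): buffer="fmmxmcmfxv" (len 10), cursors c1@3 c2@5 c3@7, authorship ..1.2.3...

Answer: fmmxmcmfxv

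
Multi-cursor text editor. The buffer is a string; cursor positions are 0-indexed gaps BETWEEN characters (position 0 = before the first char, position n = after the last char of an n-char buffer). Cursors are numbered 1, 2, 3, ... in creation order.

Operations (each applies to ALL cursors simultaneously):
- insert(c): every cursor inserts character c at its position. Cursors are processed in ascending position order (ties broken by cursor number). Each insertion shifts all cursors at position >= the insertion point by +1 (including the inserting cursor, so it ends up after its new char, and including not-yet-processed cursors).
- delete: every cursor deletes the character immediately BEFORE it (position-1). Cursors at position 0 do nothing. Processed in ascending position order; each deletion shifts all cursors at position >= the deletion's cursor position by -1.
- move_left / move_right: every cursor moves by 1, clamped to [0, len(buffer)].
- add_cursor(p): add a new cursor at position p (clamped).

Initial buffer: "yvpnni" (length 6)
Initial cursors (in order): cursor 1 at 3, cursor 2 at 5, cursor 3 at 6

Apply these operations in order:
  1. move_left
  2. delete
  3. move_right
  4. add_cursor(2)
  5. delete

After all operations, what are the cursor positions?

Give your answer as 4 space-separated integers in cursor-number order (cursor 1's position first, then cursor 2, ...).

After op 1 (move_left): buffer="yvpnni" (len 6), cursors c1@2 c2@4 c3@5, authorship ......
After op 2 (delete): buffer="ypi" (len 3), cursors c1@1 c2@2 c3@2, authorship ...
After op 3 (move_right): buffer="ypi" (len 3), cursors c1@2 c2@3 c3@3, authorship ...
After op 4 (add_cursor(2)): buffer="ypi" (len 3), cursors c1@2 c4@2 c2@3 c3@3, authorship ...
After op 5 (delete): buffer="" (len 0), cursors c1@0 c2@0 c3@0 c4@0, authorship 

Answer: 0 0 0 0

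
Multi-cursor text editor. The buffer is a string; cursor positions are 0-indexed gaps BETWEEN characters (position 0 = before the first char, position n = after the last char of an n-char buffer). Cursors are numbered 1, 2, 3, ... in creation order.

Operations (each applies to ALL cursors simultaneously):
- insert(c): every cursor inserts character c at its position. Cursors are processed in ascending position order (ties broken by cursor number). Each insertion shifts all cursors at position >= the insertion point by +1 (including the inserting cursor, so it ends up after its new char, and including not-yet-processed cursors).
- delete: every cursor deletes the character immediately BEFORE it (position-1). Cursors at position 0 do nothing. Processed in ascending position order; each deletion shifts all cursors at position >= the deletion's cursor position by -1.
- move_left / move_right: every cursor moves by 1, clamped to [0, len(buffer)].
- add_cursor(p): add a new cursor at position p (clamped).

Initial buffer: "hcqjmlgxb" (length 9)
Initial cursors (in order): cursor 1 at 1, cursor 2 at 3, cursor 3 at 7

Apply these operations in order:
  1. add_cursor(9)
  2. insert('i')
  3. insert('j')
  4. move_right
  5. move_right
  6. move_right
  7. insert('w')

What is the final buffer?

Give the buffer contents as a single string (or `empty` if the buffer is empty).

After op 1 (add_cursor(9)): buffer="hcqjmlgxb" (len 9), cursors c1@1 c2@3 c3@7 c4@9, authorship .........
After op 2 (insert('i')): buffer="hicqijmlgixbi" (len 13), cursors c1@2 c2@5 c3@10 c4@13, authorship .1..2....3..4
After op 3 (insert('j')): buffer="hijcqijjmlgijxbij" (len 17), cursors c1@3 c2@7 c3@13 c4@17, authorship .11..22....33..44
After op 4 (move_right): buffer="hijcqijjmlgijxbij" (len 17), cursors c1@4 c2@8 c3@14 c4@17, authorship .11..22....33..44
After op 5 (move_right): buffer="hijcqijjmlgijxbij" (len 17), cursors c1@5 c2@9 c3@15 c4@17, authorship .11..22....33..44
After op 6 (move_right): buffer="hijcqijjmlgijxbij" (len 17), cursors c1@6 c2@10 c3@16 c4@17, authorship .11..22....33..44
After op 7 (insert('w')): buffer="hijcqiwjjmlwgijxbiwjw" (len 21), cursors c1@7 c2@12 c3@19 c4@21, authorship .11..212...2.33..4344

Answer: hijcqiwjjmlwgijxbiwjw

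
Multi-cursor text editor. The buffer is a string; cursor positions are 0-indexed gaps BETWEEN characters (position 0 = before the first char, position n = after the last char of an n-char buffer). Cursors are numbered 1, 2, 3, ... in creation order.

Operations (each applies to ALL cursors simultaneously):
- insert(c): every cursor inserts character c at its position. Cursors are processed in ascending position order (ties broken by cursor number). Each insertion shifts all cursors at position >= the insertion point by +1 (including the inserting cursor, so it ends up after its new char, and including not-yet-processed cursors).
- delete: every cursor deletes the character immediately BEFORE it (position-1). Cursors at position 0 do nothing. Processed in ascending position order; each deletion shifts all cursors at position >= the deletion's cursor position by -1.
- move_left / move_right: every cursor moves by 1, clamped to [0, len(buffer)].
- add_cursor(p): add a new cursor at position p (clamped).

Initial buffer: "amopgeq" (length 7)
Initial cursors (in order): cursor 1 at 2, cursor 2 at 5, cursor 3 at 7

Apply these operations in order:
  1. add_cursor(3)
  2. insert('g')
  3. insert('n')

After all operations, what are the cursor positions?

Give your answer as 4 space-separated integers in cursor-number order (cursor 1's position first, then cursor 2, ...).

Answer: 4 11 15 7

Derivation:
After op 1 (add_cursor(3)): buffer="amopgeq" (len 7), cursors c1@2 c4@3 c2@5 c3@7, authorship .......
After op 2 (insert('g')): buffer="amgogpggeqg" (len 11), cursors c1@3 c4@5 c2@8 c3@11, authorship ..1.4..2..3
After op 3 (insert('n')): buffer="amgnognpggneqgn" (len 15), cursors c1@4 c4@7 c2@11 c3@15, authorship ..11.44..22..33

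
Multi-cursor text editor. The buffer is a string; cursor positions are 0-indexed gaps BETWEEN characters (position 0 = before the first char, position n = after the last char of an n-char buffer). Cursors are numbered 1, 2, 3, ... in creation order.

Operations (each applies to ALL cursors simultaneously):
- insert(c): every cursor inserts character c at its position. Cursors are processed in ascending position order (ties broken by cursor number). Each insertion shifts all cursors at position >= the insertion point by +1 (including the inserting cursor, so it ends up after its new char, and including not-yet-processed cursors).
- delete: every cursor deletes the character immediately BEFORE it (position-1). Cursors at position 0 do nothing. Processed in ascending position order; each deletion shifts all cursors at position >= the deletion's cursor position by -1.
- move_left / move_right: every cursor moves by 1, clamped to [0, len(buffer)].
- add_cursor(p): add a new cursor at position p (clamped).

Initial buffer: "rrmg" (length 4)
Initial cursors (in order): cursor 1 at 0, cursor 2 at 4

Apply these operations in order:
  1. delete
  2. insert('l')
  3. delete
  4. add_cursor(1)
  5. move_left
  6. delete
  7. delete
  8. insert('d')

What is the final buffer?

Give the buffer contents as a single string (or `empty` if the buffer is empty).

After op 1 (delete): buffer="rrm" (len 3), cursors c1@0 c2@3, authorship ...
After op 2 (insert('l')): buffer="lrrml" (len 5), cursors c1@1 c2@5, authorship 1...2
After op 3 (delete): buffer="rrm" (len 3), cursors c1@0 c2@3, authorship ...
After op 4 (add_cursor(1)): buffer="rrm" (len 3), cursors c1@0 c3@1 c2@3, authorship ...
After op 5 (move_left): buffer="rrm" (len 3), cursors c1@0 c3@0 c2@2, authorship ...
After op 6 (delete): buffer="rm" (len 2), cursors c1@0 c3@0 c2@1, authorship ..
After op 7 (delete): buffer="m" (len 1), cursors c1@0 c2@0 c3@0, authorship .
After op 8 (insert('d')): buffer="dddm" (len 4), cursors c1@3 c2@3 c3@3, authorship 123.

Answer: dddm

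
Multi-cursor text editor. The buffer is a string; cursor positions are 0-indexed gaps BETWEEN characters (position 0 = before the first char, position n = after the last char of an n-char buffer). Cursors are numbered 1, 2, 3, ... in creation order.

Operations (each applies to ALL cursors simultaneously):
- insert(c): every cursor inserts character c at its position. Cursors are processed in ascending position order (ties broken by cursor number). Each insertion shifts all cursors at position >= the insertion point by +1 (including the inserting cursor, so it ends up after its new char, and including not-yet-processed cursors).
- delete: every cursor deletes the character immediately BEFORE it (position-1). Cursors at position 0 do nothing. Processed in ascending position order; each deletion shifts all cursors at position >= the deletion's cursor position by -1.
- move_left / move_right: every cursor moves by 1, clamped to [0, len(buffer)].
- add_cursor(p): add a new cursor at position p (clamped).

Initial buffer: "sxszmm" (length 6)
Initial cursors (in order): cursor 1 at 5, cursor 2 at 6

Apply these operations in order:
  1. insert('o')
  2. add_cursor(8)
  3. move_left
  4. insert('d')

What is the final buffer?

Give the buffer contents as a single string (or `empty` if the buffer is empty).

Answer: sxszmdomddo

Derivation:
After op 1 (insert('o')): buffer="sxszmomo" (len 8), cursors c1@6 c2@8, authorship .....1.2
After op 2 (add_cursor(8)): buffer="sxszmomo" (len 8), cursors c1@6 c2@8 c3@8, authorship .....1.2
After op 3 (move_left): buffer="sxszmomo" (len 8), cursors c1@5 c2@7 c3@7, authorship .....1.2
After op 4 (insert('d')): buffer="sxszmdomddo" (len 11), cursors c1@6 c2@10 c3@10, authorship .....11.232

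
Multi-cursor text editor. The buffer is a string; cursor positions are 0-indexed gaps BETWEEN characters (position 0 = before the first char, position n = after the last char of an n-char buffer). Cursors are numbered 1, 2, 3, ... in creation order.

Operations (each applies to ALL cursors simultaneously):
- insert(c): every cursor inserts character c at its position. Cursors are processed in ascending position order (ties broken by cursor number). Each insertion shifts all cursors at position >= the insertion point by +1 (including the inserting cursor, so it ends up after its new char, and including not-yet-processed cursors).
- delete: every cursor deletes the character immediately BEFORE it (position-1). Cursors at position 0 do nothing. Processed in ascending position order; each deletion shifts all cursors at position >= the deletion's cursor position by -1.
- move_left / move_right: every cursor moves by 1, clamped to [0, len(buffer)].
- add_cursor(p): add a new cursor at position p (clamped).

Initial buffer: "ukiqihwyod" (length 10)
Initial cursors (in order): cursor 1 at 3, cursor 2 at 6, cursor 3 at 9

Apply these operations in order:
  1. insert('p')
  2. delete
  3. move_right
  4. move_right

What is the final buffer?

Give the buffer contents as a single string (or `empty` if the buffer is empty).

After op 1 (insert('p')): buffer="ukipqihpwyopd" (len 13), cursors c1@4 c2@8 c3@12, authorship ...1...2...3.
After op 2 (delete): buffer="ukiqihwyod" (len 10), cursors c1@3 c2@6 c3@9, authorship ..........
After op 3 (move_right): buffer="ukiqihwyod" (len 10), cursors c1@4 c2@7 c3@10, authorship ..........
After op 4 (move_right): buffer="ukiqihwyod" (len 10), cursors c1@5 c2@8 c3@10, authorship ..........

Answer: ukiqihwyod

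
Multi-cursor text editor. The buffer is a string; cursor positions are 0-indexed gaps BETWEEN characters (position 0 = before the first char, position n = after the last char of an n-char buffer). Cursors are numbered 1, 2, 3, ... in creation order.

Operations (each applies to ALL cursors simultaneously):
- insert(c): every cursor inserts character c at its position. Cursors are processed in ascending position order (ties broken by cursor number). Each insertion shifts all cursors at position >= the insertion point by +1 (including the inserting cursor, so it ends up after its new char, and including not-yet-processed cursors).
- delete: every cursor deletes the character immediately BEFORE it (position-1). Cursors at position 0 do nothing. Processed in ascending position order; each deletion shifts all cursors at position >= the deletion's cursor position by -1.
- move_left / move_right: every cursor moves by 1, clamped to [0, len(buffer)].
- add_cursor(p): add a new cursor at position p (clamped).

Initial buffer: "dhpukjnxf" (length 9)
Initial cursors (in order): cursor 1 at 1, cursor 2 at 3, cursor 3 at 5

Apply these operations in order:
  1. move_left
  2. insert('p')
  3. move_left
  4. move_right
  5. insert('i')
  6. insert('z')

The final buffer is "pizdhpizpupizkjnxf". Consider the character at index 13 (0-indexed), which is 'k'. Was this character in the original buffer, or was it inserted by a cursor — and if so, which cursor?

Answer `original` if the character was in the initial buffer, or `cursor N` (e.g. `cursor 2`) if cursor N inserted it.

Answer: original

Derivation:
After op 1 (move_left): buffer="dhpukjnxf" (len 9), cursors c1@0 c2@2 c3@4, authorship .........
After op 2 (insert('p')): buffer="pdhppupkjnxf" (len 12), cursors c1@1 c2@4 c3@7, authorship 1..2..3.....
After op 3 (move_left): buffer="pdhppupkjnxf" (len 12), cursors c1@0 c2@3 c3@6, authorship 1..2..3.....
After op 4 (move_right): buffer="pdhppupkjnxf" (len 12), cursors c1@1 c2@4 c3@7, authorship 1..2..3.....
After op 5 (insert('i')): buffer="pidhpipupikjnxf" (len 15), cursors c1@2 c2@6 c3@10, authorship 11..22..33.....
After op 6 (insert('z')): buffer="pizdhpizpupizkjnxf" (len 18), cursors c1@3 c2@8 c3@13, authorship 111..222..333.....
Authorship (.=original, N=cursor N): 1 1 1 . . 2 2 2 . . 3 3 3 . . . . .
Index 13: author = original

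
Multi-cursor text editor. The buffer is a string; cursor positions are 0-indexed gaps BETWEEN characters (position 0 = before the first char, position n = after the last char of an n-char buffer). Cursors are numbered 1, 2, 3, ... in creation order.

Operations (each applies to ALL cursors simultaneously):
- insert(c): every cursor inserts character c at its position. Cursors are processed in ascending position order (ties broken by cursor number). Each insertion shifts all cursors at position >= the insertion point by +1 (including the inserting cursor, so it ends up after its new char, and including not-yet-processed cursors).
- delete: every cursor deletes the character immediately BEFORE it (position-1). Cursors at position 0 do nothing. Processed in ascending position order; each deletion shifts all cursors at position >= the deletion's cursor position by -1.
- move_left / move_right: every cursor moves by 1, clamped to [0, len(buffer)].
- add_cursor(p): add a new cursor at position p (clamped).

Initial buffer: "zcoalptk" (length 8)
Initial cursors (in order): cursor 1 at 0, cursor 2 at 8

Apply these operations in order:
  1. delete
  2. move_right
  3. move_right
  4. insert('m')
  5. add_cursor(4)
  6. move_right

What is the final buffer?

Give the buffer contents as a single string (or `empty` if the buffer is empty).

After op 1 (delete): buffer="zcoalpt" (len 7), cursors c1@0 c2@7, authorship .......
After op 2 (move_right): buffer="zcoalpt" (len 7), cursors c1@1 c2@7, authorship .......
After op 3 (move_right): buffer="zcoalpt" (len 7), cursors c1@2 c2@7, authorship .......
After op 4 (insert('m')): buffer="zcmoalptm" (len 9), cursors c1@3 c2@9, authorship ..1.....2
After op 5 (add_cursor(4)): buffer="zcmoalptm" (len 9), cursors c1@3 c3@4 c2@9, authorship ..1.....2
After op 6 (move_right): buffer="zcmoalptm" (len 9), cursors c1@4 c3@5 c2@9, authorship ..1.....2

Answer: zcmoalptm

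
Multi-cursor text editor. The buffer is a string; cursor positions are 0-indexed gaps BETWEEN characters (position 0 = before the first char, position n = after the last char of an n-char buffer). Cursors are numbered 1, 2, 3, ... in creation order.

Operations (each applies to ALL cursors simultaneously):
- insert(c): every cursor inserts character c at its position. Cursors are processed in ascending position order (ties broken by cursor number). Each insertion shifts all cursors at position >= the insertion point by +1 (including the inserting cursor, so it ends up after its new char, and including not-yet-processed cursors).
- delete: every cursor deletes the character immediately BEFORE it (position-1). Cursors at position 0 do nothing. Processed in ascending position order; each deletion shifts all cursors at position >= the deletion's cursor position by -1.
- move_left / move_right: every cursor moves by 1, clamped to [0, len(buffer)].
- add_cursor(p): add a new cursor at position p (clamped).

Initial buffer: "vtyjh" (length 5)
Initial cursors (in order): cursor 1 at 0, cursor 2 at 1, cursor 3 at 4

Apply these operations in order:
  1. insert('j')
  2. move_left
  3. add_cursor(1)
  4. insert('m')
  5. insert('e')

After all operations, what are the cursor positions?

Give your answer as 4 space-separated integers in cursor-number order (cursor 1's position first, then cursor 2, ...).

After op 1 (insert('j')): buffer="jvjtyjjh" (len 8), cursors c1@1 c2@3 c3@7, authorship 1.2...3.
After op 2 (move_left): buffer="jvjtyjjh" (len 8), cursors c1@0 c2@2 c3@6, authorship 1.2...3.
After op 3 (add_cursor(1)): buffer="jvjtyjjh" (len 8), cursors c1@0 c4@1 c2@2 c3@6, authorship 1.2...3.
After op 4 (insert('m')): buffer="mjmvmjtyjmjh" (len 12), cursors c1@1 c4@3 c2@5 c3@10, authorship 114.22...33.
After op 5 (insert('e')): buffer="mejmevmejtyjmejh" (len 16), cursors c1@2 c4@5 c2@8 c3@14, authorship 11144.222...333.

Answer: 2 8 14 5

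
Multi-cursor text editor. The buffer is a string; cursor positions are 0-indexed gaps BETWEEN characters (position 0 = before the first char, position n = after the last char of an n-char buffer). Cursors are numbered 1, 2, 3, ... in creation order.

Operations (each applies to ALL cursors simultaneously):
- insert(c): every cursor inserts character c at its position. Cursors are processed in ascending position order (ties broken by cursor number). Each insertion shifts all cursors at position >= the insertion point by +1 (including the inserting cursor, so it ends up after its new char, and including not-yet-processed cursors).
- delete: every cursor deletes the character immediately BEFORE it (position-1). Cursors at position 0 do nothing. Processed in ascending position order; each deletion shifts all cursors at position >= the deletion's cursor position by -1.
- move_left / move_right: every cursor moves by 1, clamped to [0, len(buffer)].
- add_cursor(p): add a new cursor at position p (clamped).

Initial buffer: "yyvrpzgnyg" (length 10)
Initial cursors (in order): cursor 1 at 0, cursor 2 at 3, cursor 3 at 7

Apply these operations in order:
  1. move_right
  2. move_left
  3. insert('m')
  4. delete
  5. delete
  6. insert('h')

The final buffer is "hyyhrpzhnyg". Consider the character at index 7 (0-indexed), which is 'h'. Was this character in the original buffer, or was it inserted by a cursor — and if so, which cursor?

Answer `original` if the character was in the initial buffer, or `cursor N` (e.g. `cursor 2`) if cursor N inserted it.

Answer: cursor 3

Derivation:
After op 1 (move_right): buffer="yyvrpzgnyg" (len 10), cursors c1@1 c2@4 c3@8, authorship ..........
After op 2 (move_left): buffer="yyvrpzgnyg" (len 10), cursors c1@0 c2@3 c3@7, authorship ..........
After op 3 (insert('m')): buffer="myyvmrpzgmnyg" (len 13), cursors c1@1 c2@5 c3@10, authorship 1...2....3...
After op 4 (delete): buffer="yyvrpzgnyg" (len 10), cursors c1@0 c2@3 c3@7, authorship ..........
After op 5 (delete): buffer="yyrpznyg" (len 8), cursors c1@0 c2@2 c3@5, authorship ........
After op 6 (insert('h')): buffer="hyyhrpzhnyg" (len 11), cursors c1@1 c2@4 c3@8, authorship 1..2...3...
Authorship (.=original, N=cursor N): 1 . . 2 . . . 3 . . .
Index 7: author = 3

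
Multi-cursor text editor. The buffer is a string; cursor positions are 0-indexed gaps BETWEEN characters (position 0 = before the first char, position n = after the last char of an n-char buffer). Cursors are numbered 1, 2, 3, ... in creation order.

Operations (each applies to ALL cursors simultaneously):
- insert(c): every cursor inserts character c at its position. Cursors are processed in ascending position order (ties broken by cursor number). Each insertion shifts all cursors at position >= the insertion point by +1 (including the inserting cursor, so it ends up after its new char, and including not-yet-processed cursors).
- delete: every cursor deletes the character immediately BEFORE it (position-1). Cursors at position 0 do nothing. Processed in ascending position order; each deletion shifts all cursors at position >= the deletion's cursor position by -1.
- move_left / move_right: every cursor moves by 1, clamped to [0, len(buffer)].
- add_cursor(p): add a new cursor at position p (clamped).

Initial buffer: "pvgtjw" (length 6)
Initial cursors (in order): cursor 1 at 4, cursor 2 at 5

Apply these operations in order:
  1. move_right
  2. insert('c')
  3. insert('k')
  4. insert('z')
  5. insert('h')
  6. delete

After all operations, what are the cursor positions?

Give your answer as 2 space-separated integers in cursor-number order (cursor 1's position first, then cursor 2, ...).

After op 1 (move_right): buffer="pvgtjw" (len 6), cursors c1@5 c2@6, authorship ......
After op 2 (insert('c')): buffer="pvgtjcwc" (len 8), cursors c1@6 c2@8, authorship .....1.2
After op 3 (insert('k')): buffer="pvgtjckwck" (len 10), cursors c1@7 c2@10, authorship .....11.22
After op 4 (insert('z')): buffer="pvgtjckzwckz" (len 12), cursors c1@8 c2@12, authorship .....111.222
After op 5 (insert('h')): buffer="pvgtjckzhwckzh" (len 14), cursors c1@9 c2@14, authorship .....1111.2222
After op 6 (delete): buffer="pvgtjckzwckz" (len 12), cursors c1@8 c2@12, authorship .....111.222

Answer: 8 12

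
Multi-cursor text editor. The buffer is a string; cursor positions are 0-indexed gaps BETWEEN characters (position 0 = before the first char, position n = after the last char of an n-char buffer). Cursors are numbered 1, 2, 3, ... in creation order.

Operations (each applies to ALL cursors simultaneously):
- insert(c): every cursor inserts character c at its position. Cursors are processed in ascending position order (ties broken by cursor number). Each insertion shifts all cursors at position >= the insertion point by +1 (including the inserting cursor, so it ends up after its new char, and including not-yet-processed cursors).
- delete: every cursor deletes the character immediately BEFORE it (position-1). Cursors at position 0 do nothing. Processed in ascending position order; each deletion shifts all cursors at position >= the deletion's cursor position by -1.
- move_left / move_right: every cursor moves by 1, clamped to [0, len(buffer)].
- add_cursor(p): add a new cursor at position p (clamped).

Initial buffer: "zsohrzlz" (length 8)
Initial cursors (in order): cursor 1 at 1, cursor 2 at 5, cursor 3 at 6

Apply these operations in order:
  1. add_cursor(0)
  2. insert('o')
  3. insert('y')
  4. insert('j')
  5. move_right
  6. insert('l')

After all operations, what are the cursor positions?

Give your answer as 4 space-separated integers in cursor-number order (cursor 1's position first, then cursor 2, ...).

After op 1 (add_cursor(0)): buffer="zsohrzlz" (len 8), cursors c4@0 c1@1 c2@5 c3@6, authorship ........
After op 2 (insert('o')): buffer="ozosohrozolz" (len 12), cursors c4@1 c1@3 c2@8 c3@10, authorship 4.1....2.3..
After op 3 (insert('y')): buffer="oyzoysohroyzoylz" (len 16), cursors c4@2 c1@5 c2@11 c3@14, authorship 44.11....22.33..
After op 4 (insert('j')): buffer="oyjzoyjsohroyjzoyjlz" (len 20), cursors c4@3 c1@7 c2@14 c3@18, authorship 444.111....222.333..
After op 5 (move_right): buffer="oyjzoyjsohroyjzoyjlz" (len 20), cursors c4@4 c1@8 c2@15 c3@19, authorship 444.111....222.333..
After op 6 (insert('l')): buffer="oyjzloyjslohroyjzloyjllz" (len 24), cursors c4@5 c1@10 c2@18 c3@23, authorship 444.4111.1...222.2333.3.

Answer: 10 18 23 5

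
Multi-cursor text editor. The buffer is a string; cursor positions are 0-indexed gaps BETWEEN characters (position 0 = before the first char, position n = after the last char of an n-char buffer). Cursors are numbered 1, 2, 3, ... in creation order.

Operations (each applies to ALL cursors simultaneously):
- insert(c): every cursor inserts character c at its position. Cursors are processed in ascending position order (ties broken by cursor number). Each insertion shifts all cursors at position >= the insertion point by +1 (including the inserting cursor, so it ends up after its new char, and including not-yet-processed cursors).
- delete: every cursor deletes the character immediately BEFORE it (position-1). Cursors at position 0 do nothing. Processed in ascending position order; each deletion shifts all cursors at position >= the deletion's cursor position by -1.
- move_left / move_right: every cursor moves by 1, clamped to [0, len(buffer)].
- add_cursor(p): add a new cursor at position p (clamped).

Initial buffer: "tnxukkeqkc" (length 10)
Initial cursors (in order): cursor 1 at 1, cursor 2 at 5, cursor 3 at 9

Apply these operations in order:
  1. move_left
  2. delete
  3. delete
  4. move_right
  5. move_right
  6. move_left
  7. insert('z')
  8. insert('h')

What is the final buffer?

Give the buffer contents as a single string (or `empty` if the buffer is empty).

After op 1 (move_left): buffer="tnxukkeqkc" (len 10), cursors c1@0 c2@4 c3@8, authorship ..........
After op 2 (delete): buffer="tnxkkekc" (len 8), cursors c1@0 c2@3 c3@6, authorship ........
After op 3 (delete): buffer="tnkkkc" (len 6), cursors c1@0 c2@2 c3@4, authorship ......
After op 4 (move_right): buffer="tnkkkc" (len 6), cursors c1@1 c2@3 c3@5, authorship ......
After op 5 (move_right): buffer="tnkkkc" (len 6), cursors c1@2 c2@4 c3@6, authorship ......
After op 6 (move_left): buffer="tnkkkc" (len 6), cursors c1@1 c2@3 c3@5, authorship ......
After op 7 (insert('z')): buffer="tznkzkkzc" (len 9), cursors c1@2 c2@5 c3@8, authorship .1..2..3.
After op 8 (insert('h')): buffer="tzhnkzhkkzhc" (len 12), cursors c1@3 c2@7 c3@11, authorship .11..22..33.

Answer: tzhnkzhkkzhc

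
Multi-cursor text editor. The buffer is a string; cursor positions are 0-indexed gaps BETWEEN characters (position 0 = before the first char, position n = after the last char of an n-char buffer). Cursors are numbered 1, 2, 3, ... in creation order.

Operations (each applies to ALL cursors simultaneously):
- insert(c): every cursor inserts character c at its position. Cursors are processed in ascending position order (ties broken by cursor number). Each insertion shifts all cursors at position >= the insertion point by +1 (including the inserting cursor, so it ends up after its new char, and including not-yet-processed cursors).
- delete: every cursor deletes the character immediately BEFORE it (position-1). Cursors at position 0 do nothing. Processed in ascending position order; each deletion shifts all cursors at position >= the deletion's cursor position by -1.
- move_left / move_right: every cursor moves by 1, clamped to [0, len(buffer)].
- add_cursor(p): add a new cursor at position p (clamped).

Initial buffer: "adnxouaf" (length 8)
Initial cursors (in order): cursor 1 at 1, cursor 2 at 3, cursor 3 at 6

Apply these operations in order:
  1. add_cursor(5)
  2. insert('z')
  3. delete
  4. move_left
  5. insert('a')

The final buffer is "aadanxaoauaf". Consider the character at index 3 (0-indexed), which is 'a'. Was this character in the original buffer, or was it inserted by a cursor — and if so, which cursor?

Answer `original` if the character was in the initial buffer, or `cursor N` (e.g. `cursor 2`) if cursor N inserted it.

Answer: cursor 2

Derivation:
After op 1 (add_cursor(5)): buffer="adnxouaf" (len 8), cursors c1@1 c2@3 c4@5 c3@6, authorship ........
After op 2 (insert('z')): buffer="azdnzxozuzaf" (len 12), cursors c1@2 c2@5 c4@8 c3@10, authorship .1..2..4.3..
After op 3 (delete): buffer="adnxouaf" (len 8), cursors c1@1 c2@3 c4@5 c3@6, authorship ........
After op 4 (move_left): buffer="adnxouaf" (len 8), cursors c1@0 c2@2 c4@4 c3@5, authorship ........
After op 5 (insert('a')): buffer="aadanxaoauaf" (len 12), cursors c1@1 c2@4 c4@7 c3@9, authorship 1..2..4.3...
Authorship (.=original, N=cursor N): 1 . . 2 . . 4 . 3 . . .
Index 3: author = 2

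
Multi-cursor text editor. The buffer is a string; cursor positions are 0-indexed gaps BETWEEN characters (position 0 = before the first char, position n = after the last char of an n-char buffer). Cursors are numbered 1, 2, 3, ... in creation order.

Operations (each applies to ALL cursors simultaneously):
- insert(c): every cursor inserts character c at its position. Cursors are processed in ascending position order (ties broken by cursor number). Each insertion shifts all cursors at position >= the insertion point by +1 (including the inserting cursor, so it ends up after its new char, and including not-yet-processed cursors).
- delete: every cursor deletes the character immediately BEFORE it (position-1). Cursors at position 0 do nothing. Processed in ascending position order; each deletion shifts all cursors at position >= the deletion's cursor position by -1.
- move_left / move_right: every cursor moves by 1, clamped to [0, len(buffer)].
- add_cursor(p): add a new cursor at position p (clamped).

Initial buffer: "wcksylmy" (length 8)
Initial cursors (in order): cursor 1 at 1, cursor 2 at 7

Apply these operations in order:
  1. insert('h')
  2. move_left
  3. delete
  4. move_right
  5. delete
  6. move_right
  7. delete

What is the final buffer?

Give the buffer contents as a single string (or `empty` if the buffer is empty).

After op 1 (insert('h')): buffer="whcksylmhy" (len 10), cursors c1@2 c2@9, authorship .1......2.
After op 2 (move_left): buffer="whcksylmhy" (len 10), cursors c1@1 c2@8, authorship .1......2.
After op 3 (delete): buffer="hcksylhy" (len 8), cursors c1@0 c2@6, authorship 1.....2.
After op 4 (move_right): buffer="hcksylhy" (len 8), cursors c1@1 c2@7, authorship 1.....2.
After op 5 (delete): buffer="cksyly" (len 6), cursors c1@0 c2@5, authorship ......
After op 6 (move_right): buffer="cksyly" (len 6), cursors c1@1 c2@6, authorship ......
After op 7 (delete): buffer="ksyl" (len 4), cursors c1@0 c2@4, authorship ....

Answer: ksyl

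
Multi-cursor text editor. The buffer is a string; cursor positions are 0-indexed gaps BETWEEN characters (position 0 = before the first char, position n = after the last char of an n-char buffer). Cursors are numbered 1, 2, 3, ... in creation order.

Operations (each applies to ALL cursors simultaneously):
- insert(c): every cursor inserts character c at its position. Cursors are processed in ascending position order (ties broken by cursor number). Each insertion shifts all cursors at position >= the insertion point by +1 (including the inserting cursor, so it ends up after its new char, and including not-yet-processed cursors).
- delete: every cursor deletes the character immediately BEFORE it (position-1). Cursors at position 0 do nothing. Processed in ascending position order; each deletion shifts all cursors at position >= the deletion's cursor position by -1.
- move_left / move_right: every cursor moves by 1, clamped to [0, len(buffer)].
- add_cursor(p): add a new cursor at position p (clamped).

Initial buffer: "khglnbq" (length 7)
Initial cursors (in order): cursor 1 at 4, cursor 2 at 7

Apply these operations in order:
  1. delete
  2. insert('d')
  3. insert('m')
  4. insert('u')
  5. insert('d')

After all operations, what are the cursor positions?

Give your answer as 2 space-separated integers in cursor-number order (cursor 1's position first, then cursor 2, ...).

Answer: 7 13

Derivation:
After op 1 (delete): buffer="khgnb" (len 5), cursors c1@3 c2@5, authorship .....
After op 2 (insert('d')): buffer="khgdnbd" (len 7), cursors c1@4 c2@7, authorship ...1..2
After op 3 (insert('m')): buffer="khgdmnbdm" (len 9), cursors c1@5 c2@9, authorship ...11..22
After op 4 (insert('u')): buffer="khgdmunbdmu" (len 11), cursors c1@6 c2@11, authorship ...111..222
After op 5 (insert('d')): buffer="khgdmudnbdmud" (len 13), cursors c1@7 c2@13, authorship ...1111..2222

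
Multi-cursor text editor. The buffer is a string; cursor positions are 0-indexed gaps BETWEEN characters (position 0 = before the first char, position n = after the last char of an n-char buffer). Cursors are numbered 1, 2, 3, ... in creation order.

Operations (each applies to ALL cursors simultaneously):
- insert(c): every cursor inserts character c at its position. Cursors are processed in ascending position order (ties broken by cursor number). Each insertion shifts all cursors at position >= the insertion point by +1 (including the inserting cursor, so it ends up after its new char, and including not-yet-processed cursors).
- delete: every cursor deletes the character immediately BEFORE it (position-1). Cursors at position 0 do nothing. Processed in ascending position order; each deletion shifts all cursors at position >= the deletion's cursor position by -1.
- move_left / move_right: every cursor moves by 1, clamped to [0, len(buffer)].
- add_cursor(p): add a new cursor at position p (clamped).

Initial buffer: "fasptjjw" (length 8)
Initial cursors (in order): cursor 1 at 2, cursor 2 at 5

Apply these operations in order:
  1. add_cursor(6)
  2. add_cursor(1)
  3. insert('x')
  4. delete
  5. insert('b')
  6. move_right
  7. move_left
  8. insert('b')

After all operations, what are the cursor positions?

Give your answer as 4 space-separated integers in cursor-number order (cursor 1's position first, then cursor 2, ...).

Answer: 6 11 14 3

Derivation:
After op 1 (add_cursor(6)): buffer="fasptjjw" (len 8), cursors c1@2 c2@5 c3@6, authorship ........
After op 2 (add_cursor(1)): buffer="fasptjjw" (len 8), cursors c4@1 c1@2 c2@5 c3@6, authorship ........
After op 3 (insert('x')): buffer="fxaxsptxjxjw" (len 12), cursors c4@2 c1@4 c2@8 c3@10, authorship .4.1...2.3..
After op 4 (delete): buffer="fasptjjw" (len 8), cursors c4@1 c1@2 c2@5 c3@6, authorship ........
After op 5 (insert('b')): buffer="fbabsptbjbjw" (len 12), cursors c4@2 c1@4 c2@8 c3@10, authorship .4.1...2.3..
After op 6 (move_right): buffer="fbabsptbjbjw" (len 12), cursors c4@3 c1@5 c2@9 c3@11, authorship .4.1...2.3..
After op 7 (move_left): buffer="fbabsptbjbjw" (len 12), cursors c4@2 c1@4 c2@8 c3@10, authorship .4.1...2.3..
After op 8 (insert('b')): buffer="fbbabbsptbbjbbjw" (len 16), cursors c4@3 c1@6 c2@11 c3@14, authorship .44.11...22.33..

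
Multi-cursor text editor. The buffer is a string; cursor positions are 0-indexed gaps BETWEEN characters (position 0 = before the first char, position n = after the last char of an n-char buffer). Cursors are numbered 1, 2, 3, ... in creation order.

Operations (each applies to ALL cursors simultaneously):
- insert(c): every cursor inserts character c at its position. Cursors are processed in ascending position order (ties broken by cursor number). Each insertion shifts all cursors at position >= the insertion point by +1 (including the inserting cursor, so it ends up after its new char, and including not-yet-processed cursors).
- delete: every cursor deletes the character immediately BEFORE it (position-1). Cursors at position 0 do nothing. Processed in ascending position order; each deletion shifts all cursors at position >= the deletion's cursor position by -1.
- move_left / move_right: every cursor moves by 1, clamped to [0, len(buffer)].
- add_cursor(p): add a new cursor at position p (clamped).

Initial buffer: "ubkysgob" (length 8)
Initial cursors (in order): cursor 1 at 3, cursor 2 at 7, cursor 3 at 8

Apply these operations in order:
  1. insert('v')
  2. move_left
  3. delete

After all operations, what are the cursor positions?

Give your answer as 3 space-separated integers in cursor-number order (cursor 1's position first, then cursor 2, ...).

Answer: 2 6 7

Derivation:
After op 1 (insert('v')): buffer="ubkvysgovbv" (len 11), cursors c1@4 c2@9 c3@11, authorship ...1....2.3
After op 2 (move_left): buffer="ubkvysgovbv" (len 11), cursors c1@3 c2@8 c3@10, authorship ...1....2.3
After op 3 (delete): buffer="ubvysgvv" (len 8), cursors c1@2 c2@6 c3@7, authorship ..1...23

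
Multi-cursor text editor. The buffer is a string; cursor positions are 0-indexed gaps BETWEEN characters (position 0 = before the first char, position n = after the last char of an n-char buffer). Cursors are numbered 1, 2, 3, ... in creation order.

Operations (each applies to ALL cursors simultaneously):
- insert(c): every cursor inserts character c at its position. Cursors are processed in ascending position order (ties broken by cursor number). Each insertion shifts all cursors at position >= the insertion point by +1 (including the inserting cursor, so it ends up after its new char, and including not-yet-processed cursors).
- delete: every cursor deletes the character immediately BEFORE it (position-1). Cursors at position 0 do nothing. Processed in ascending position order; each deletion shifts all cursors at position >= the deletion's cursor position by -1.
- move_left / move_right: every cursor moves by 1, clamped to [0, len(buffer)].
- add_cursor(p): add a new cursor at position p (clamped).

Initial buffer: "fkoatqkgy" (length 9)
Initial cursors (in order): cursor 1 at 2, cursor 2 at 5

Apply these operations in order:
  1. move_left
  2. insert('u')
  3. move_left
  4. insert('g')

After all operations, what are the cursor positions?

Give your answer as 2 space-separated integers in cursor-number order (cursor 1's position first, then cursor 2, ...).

Answer: 2 7

Derivation:
After op 1 (move_left): buffer="fkoatqkgy" (len 9), cursors c1@1 c2@4, authorship .........
After op 2 (insert('u')): buffer="fukoautqkgy" (len 11), cursors c1@2 c2@6, authorship .1...2.....
After op 3 (move_left): buffer="fukoautqkgy" (len 11), cursors c1@1 c2@5, authorship .1...2.....
After op 4 (insert('g')): buffer="fgukoagutqkgy" (len 13), cursors c1@2 c2@7, authorship .11...22.....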